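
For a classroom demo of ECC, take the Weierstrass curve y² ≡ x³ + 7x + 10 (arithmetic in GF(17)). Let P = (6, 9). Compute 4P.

O

Repeated addition: build up to 4P.
2P: tangent at (6, 9): λ = (3·6² + 7)/(2·9) ≡ 13/1. 1⁻¹ ≡ 1 (mod 17), so λ ≡ 13·1 ≡ 13.
  x = λ² - 6 - 6 = 169 - 12 ≡ 4; y = λ·(6 - 4) - 9 ≡ 0. → (4, 0)
3P: (4, 0) + (6, 9). λ = (9 - 0)/(6 - 4) ≡ 9/2 mod 17. 2⁻¹ ≡ 9 (mod 17), so λ ≡ 13.
  x = λ² - 4 - 6 = 169 - 10 ≡ 6; y = λ·(4 - 6) - 0 ≡ 8. → (6, 8)
4P: (6, 8) + (6, 9): same x and y₁ ≡ -y₂, so the sum is 𝒪.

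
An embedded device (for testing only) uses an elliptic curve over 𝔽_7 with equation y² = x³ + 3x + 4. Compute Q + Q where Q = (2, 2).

(0, 2)

tangent at (2, 2): λ = (3·2² + 3)/(2·2) ≡ 1/4. 4⁻¹ ≡ 2 (mod 7) since 4·2 = 8 ≡ 1, so λ ≡ 1·2 ≡ 2.
  x = λ² - 2 - 2 = 4 - 4 ≡ 0; y = λ·(2 - 0) - 2 ≡ 2. → (0, 2)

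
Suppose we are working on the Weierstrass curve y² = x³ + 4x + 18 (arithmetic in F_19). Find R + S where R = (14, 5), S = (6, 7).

(5, 7)

(14, 5) + (6, 7). λ = (7 - 5)/(6 - 14) ≡ 2/11 mod 19. 11⁻¹ ≡ 7 (mod 19), so λ ≡ 14.
  x = λ² - 14 - 6 = 196 - 20 ≡ 5; y = λ·(14 - 5) - 5 ≡ 7. → (5, 7)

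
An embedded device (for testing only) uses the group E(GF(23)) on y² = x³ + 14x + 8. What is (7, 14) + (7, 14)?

tangent at (7, 14): λ = (3·7² + 14)/(2·14) ≡ 0/5. 5⁻¹ ≡ 14 (mod 23), so λ ≡ 0·14 ≡ 0.
  x = λ² - 7 - 7 = 0 - 14 ≡ 9; y = λ·(7 - 9) - 14 ≡ 9. → (9, 9)

(9, 9)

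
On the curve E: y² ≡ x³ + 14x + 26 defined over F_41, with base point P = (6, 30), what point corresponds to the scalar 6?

Double-and-add on 6 = (110)₂. Start with P = (6, 30) for the leading 1-bit.
double: tangent at (6, 30): λ = (3·6² + 14)/(2·30) ≡ 40/19. 19⁻¹ ≡ 13 (mod 41), so λ ≡ 40·13 ≡ 28.
  x = λ² - 6 - 6 = 784 - 12 ≡ 34; y = λ·(6 - 34) - 30 ≡ 6. → (34, 6)
add P: (34, 6) + (6, 30). λ = (30 - 6)/(6 - 34) ≡ 24/13 mod 41. 13⁻¹ ≡ 19 (mod 41) since 13·19 = 247 ≡ 1, so λ ≡ 5.
  x = λ² - 34 - 6 = 25 - 40 ≡ 26; y = λ·(34 - 26) - 6 ≡ 34. → (26, 34)
double: tangent at (26, 34): λ = (3·26² + 14)/(2·34) ≡ 33/27. 27⁻¹ ≡ 38 (mod 41), so λ ≡ 33·38 ≡ 24.
  x = λ² - 26 - 26 = 576 - 52 ≡ 32; y = λ·(26 - 32) - 34 ≡ 27. → (32, 27)

(32, 27)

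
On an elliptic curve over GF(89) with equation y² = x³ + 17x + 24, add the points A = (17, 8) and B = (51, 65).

(65, 11)

(17, 8) + (51, 65). λ = (65 - 8)/(51 - 17) ≡ 57/34 mod 89. 34⁻¹ ≡ 55 (mod 89), so λ ≡ 20.
  x = λ² - 17 - 51 = 400 - 68 ≡ 65; y = λ·(17 - 65) - 8 ≡ 11. → (65, 11)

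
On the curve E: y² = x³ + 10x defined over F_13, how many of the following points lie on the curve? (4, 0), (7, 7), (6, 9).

(4, 0): 0² ≡ 0, rhs ≡ 0 → on.
(7, 7): 7² ≡ 10, rhs ≡ 10 → on.
(6, 9): 9² ≡ 3, rhs ≡ 3 → on.

3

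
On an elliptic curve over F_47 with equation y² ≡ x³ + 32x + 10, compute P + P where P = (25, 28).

tangent at (25, 28): λ = (3·25² + 32)/(2·28) ≡ 27/9. 9⁻¹ ≡ 21 (mod 47), so λ ≡ 27·21 ≡ 3.
  x = λ² - 25 - 25 = 9 - 50 ≡ 6; y = λ·(25 - 6) - 28 ≡ 29. → (6, 29)

(6, 29)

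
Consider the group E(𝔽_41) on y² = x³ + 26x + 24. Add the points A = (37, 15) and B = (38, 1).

(37, 15) + (38, 1). λ = (1 - 15)/(38 - 37) ≡ 27/1 mod 41. 1⁻¹ ≡ 1 (mod 41) since 1·1 = 1 ≡ 1, so λ ≡ 27.
  x = λ² - 37 - 38 = 729 - 75 ≡ 39; y = λ·(37 - 39) - 15 ≡ 13. → (39, 13)

(39, 13)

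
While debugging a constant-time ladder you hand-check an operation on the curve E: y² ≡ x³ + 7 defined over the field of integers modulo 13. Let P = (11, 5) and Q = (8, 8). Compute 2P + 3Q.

First 2P:
Repeated addition: build up to 2P.
2P: tangent at (11, 5): λ = (3·11² + 0)/(2·5) ≡ 12/10. 10⁻¹ ≡ 4 (mod 13) since 10·4 = 40 ≡ 1, so λ ≡ 12·4 ≡ 9.
  x = λ² - 11 - 11 = 81 - 22 ≡ 7; y = λ·(11 - 7) - 5 ≡ 5. → (7, 5)
2P = (7, 5).
Next 3Q:
Repeated addition: build up to 3Q.
2Q: tangent at (8, 8): λ = (3·8² + 0)/(2·8) ≡ 10/3. 3⁻¹ ≡ 9 (mod 13) since 3·9 = 27 ≡ 1, so λ ≡ 10·9 ≡ 12.
  x = λ² - 8 - 8 = 144 - 16 ≡ 11; y = λ·(8 - 11) - 8 ≡ 8. → (11, 8)
3Q: (11, 8) + (8, 8). λ = (8 - 8)/(8 - 11) ≡ 0/10 mod 13. 10⁻¹ ≡ 4 (mod 13) since 10·4 = 40 ≡ 1, so λ ≡ 0.
  x = λ² - 11 - 8 = 0 - 19 ≡ 7; y = λ·(11 - 7) - 8 ≡ 5. → (7, 5)
3Q = (7, 5).
Finally 2P + 3Q:
tangent at (7, 5): λ = (3·7² + 0)/(2·5) ≡ 4/10. 10⁻¹ ≡ 4 (mod 13), so λ ≡ 4·4 ≡ 3.
  x = λ² - 7 - 7 = 9 - 14 ≡ 8; y = λ·(7 - 8) - 5 ≡ 5. → (8, 5)

(8, 5)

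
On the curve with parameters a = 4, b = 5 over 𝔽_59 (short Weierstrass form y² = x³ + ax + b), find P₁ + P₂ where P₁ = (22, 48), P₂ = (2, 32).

(22, 48) + (2, 32). λ = (32 - 48)/(2 - 22) ≡ 43/39 mod 59. 39⁻¹ ≡ 56 (mod 59), so λ ≡ 48.
  x = λ² - 22 - 2 = 2304 - 24 ≡ 38; y = λ·(22 - 38) - 48 ≡ 10. → (38, 10)

(38, 10)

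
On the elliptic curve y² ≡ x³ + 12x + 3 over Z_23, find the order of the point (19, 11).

2P: tangent at (19, 11): λ = (3·19² + 12)/(2·11) ≡ 14/22. 22⁻¹ ≡ 22 (mod 23) since 22·22 = 484 ≡ 1, so λ ≡ 14·22 ≡ 9.
  x = λ² - 19 - 19 = 81 - 38 ≡ 20; y = λ·(19 - 20) - 11 ≡ 3. → (20, 3)
3P: (20, 3) + (19, 11). λ = (11 - 3)/(19 - 20) ≡ 8/22 mod 23. 22⁻¹ ≡ 22 (mod 23), so λ ≡ 15.
  x = λ² - 20 - 19 = 225 - 39 ≡ 2; y = λ·(20 - 2) - 3 ≡ 14. → (2, 14)
4P: (2, 14) + (19, 11). λ = (11 - 14)/(19 - 2) ≡ 20/17 mod 23. 17⁻¹ ≡ 19 (mod 23) since 17·19 = 323 ≡ 1, so λ ≡ 12.
  x = λ² - 2 - 19 = 144 - 21 ≡ 8; y = λ·(2 - 8) - 14 ≡ 6. → (8, 6)
5P: (8, 6) + (19, 11). λ = (11 - 6)/(19 - 8) ≡ 5/11 mod 23. 11⁻¹ ≡ 21 (mod 23), so λ ≡ 13.
  x = λ² - 8 - 19 = 169 - 27 ≡ 4; y = λ·(8 - 4) - 6 ≡ 0. → (4, 0)
6P: (4, 0) + (19, 11). λ = (11 - 0)/(19 - 4) ≡ 11/15 mod 23. 15⁻¹ ≡ 20 (mod 23), so λ ≡ 13.
  x = λ² - 4 - 19 = 169 - 23 ≡ 8; y = λ·(4 - 8) - 0 ≡ 17. → (8, 17)
7P: (8, 17) + (19, 11). λ = (11 - 17)/(19 - 8) ≡ 17/11 mod 23. 11⁻¹ ≡ 21 (mod 23), so λ ≡ 12.
  x = λ² - 8 - 19 = 144 - 27 ≡ 2; y = λ·(8 - 2) - 17 ≡ 9. → (2, 9)
8P: (2, 9) + (19, 11). λ = (11 - 9)/(19 - 2) ≡ 2/17 mod 23. 17⁻¹ ≡ 19 (mod 23), so λ ≡ 15.
  x = λ² - 2 - 19 = 225 - 21 ≡ 20; y = λ·(2 - 20) - 9 ≡ 20. → (20, 20)
9P: (20, 20) + (19, 11). λ = (11 - 20)/(19 - 20) ≡ 14/22 mod 23. 22⁻¹ ≡ 22 (mod 23), so λ ≡ 9.
  x = λ² - 20 - 19 = 81 - 39 ≡ 19; y = λ·(20 - 19) - 20 ≡ 12. → (19, 12)
10P: (19, 12) + (19, 11): same x and y₁ ≡ -y₂, so the sum is O.
10P = O, so the order is 10.

10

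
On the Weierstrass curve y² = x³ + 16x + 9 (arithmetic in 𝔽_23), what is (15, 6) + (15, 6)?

tangent at (15, 6): λ = (3·15² + 16)/(2·6) ≡ 1/12. 12⁻¹ ≡ 2 (mod 23) since 12·2 = 24 ≡ 1, so λ ≡ 1·2 ≡ 2.
  x = λ² - 15 - 15 = 4 - 30 ≡ 20; y = λ·(15 - 20) - 6 ≡ 7. → (20, 7)

(20, 7)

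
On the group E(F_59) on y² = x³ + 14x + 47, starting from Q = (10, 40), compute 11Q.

(49, 38)

Double-and-add on 11 = (1011)₂. Start with Q = (10, 40) for the leading 1-bit.
double: tangent at (10, 40): λ = (3·10² + 14)/(2·40) ≡ 19/21. 21⁻¹ ≡ 45 (mod 59) since 21·45 = 945 ≡ 1, so λ ≡ 19·45 ≡ 29.
  x = λ² - 10 - 10 = 841 - 20 ≡ 54; y = λ·(10 - 54) - 40 ≡ 41. → (54, 41)
double: tangent at (54, 41): λ = (3·54² + 14)/(2·41) ≡ 30/23. 23⁻¹ ≡ 18 (mod 59), so λ ≡ 30·18 ≡ 9.
  x = λ² - 54 - 54 = 81 - 108 ≡ 32; y = λ·(54 - 32) - 41 ≡ 39. → (32, 39)
add Q: (32, 39) + (10, 40). λ = (40 - 39)/(10 - 32) ≡ 1/37 mod 59. 37⁻¹ ≡ 8 (mod 59) since 37·8 = 296 ≡ 1, so λ ≡ 8.
  x = λ² - 32 - 10 = 64 - 42 ≡ 22; y = λ·(32 - 22) - 39 ≡ 41. → (22, 41)
double: tangent at (22, 41): λ = (3·22² + 14)/(2·41) ≡ 50/23. 23⁻¹ ≡ 18 (mod 59) since 23·18 = 414 ≡ 1, so λ ≡ 50·18 ≡ 15.
  x = λ² - 22 - 22 = 225 - 44 ≡ 4; y = λ·(22 - 4) - 41 ≡ 52. → (4, 52)
add Q: (4, 52) + (10, 40). λ = (40 - 52)/(10 - 4) ≡ 47/6 mod 59. 6⁻¹ ≡ 10 (mod 59), so λ ≡ 57.
  x = λ² - 4 - 10 = 3249 - 14 ≡ 49; y = λ·(4 - 49) - 52 ≡ 38. → (49, 38)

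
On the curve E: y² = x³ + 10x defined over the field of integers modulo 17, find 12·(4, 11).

(13, 7)

Write Q = (4, 11).
Repeated addition: build up to 12Q.
2Q: tangent at (4, 11): λ = (3·4² + 10)/(2·11) ≡ 7/5. 5⁻¹ ≡ 7 (mod 17), so λ ≡ 7·7 ≡ 15.
  x = λ² - 4 - 4 = 225 - 8 ≡ 13; y = λ·(4 - 13) - 11 ≡ 7. → (13, 7)
3Q: (13, 7) + (4, 11). λ = (11 - 7)/(4 - 13) ≡ 4/8 mod 17. 8⁻¹ ≡ 15 (mod 17) since 8·15 = 120 ≡ 1, so λ ≡ 9.
  x = λ² - 13 - 4 = 81 - 17 ≡ 13; y = λ·(13 - 13) - 7 ≡ 10. → (13, 10)
4Q: (13, 10) + (4, 11). λ = (11 - 10)/(4 - 13) ≡ 1/8 mod 17. 8⁻¹ ≡ 15 (mod 17) since 8·15 = 120 ≡ 1, so λ ≡ 15.
  x = λ² - 13 - 4 = 225 - 17 ≡ 4; y = λ·(13 - 4) - 10 ≡ 6. → (4, 6)
5Q: (4, 6) + (4, 11): same x and y₁ ≡ -y₂, so the sum is the point at infinity.
6Q: the point at infinity + (4, 11) = (4, 11) (identity).
7Q: tangent at (4, 11): λ = (3·4² + 10)/(2·11) ≡ 7/5. 5⁻¹ ≡ 7 (mod 17), so λ ≡ 7·7 ≡ 15.
  x = λ² - 4 - 4 = 225 - 8 ≡ 13; y = λ·(4 - 13) - 11 ≡ 7. → (13, 7)
8Q: (13, 7) + (4, 11). λ = (11 - 7)/(4 - 13) ≡ 4/8 mod 17. 8⁻¹ ≡ 15 (mod 17) since 8·15 = 120 ≡ 1, so λ ≡ 9.
  x = λ² - 13 - 4 = 81 - 17 ≡ 13; y = λ·(13 - 13) - 7 ≡ 10. → (13, 10)
9Q: (13, 10) + (4, 11). λ = (11 - 10)/(4 - 13) ≡ 1/8 mod 17. 8⁻¹ ≡ 15 (mod 17), so λ ≡ 15.
  x = λ² - 13 - 4 = 225 - 17 ≡ 4; y = λ·(13 - 4) - 10 ≡ 6. → (4, 6)
10Q: (4, 6) + (4, 11): same x and y₁ ≡ -y₂, so the sum is the point at infinity.
11Q: the point at infinity + (4, 11) = (4, 11) (identity).
12Q: tangent at (4, 11): λ = (3·4² + 10)/(2·11) ≡ 7/5. 5⁻¹ ≡ 7 (mod 17) since 5·7 = 35 ≡ 1, so λ ≡ 7·7 ≡ 15.
  x = λ² - 4 - 4 = 225 - 8 ≡ 13; y = λ·(4 - 13) - 11 ≡ 7. → (13, 7)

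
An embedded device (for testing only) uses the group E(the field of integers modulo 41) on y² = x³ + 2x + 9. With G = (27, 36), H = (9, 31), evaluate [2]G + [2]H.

First 2G:
Repeated addition: build up to 2G.
2G: tangent at (27, 36): λ = (3·27² + 2)/(2·36) ≡ 16/31. 31⁻¹ ≡ 4 (mod 41) since 31·4 = 124 ≡ 1, so λ ≡ 16·4 ≡ 23.
  x = λ² - 27 - 27 = 529 - 54 ≡ 24; y = λ·(27 - 24) - 36 ≡ 33. → (24, 33)
2G = (24, 33).
Next 2H:
Repeated addition: build up to 2H.
2H: tangent at (9, 31): λ = (3·9² + 2)/(2·31) ≡ 40/21. 21⁻¹ ≡ 2 (mod 41), so λ ≡ 40·2 ≡ 39.
  x = λ² - 9 - 9 = 1521 - 18 ≡ 27; y = λ·(9 - 27) - 31 ≡ 5. → (27, 5)
2H = (27, 5).
Finally 2G + 2H:
(24, 33) + (27, 5). λ = (5 - 33)/(27 - 24) ≡ 13/3 mod 41. 3⁻¹ ≡ 14 (mod 41), so λ ≡ 18.
  x = λ² - 24 - 27 = 324 - 51 ≡ 27; y = λ·(24 - 27) - 33 ≡ 36. → (27, 36)

(27, 36)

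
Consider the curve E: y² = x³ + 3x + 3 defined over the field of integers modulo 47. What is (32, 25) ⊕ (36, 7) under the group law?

(32, 25) + (36, 7). λ = (7 - 25)/(36 - 32) ≡ 29/4 mod 47. 4⁻¹ ≡ 12 (mod 47), so λ ≡ 19.
  x = λ² - 32 - 36 = 361 - 68 ≡ 11; y = λ·(32 - 11) - 25 ≡ 45. → (11, 45)

(11, 45)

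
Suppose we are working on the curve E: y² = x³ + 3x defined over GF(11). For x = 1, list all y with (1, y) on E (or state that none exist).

x³ + 3x + 0 = 4 ≡ 4 (mod 11).
Square roots of 4 mod 11: 2 and 9 (since 2² = 4 ≡ 4).

2, 9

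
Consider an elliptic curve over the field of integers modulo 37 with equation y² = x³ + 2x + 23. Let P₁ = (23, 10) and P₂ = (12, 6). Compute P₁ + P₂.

(11, 28)

(23, 10) + (12, 6). λ = (6 - 10)/(12 - 23) ≡ 33/26 mod 37. 26⁻¹ ≡ 10 (mod 37) since 26·10 = 260 ≡ 1, so λ ≡ 34.
  x = λ² - 23 - 12 = 1156 - 35 ≡ 11; y = λ·(23 - 11) - 10 ≡ 28. → (11, 28)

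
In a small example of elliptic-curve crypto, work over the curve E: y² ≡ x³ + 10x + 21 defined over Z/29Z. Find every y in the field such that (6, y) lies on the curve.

x³ + 10x + 21 = 297 ≡ 7 (mod 29).
Square roots of 7 mod 29: 6 and 23 (since 6² = 36 ≡ 7).

6, 23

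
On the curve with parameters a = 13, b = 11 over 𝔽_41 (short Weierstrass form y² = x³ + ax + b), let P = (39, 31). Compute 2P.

(3, 6)

tangent at (39, 31): λ = (3·39² + 13)/(2·31) ≡ 25/21. 21⁻¹ ≡ 2 (mod 41), so λ ≡ 25·2 ≡ 9.
  x = λ² - 39 - 39 = 81 - 78 ≡ 3; y = λ·(39 - 3) - 31 ≡ 6. → (3, 6)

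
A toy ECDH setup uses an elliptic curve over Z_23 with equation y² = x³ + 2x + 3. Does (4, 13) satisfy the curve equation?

y² = 13² ≡ 8; x³ + 2x + 3 = 75 ≡ 6 (mod 23). 8 ≠ 6.

no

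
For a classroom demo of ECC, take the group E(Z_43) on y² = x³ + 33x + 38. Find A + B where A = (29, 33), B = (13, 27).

(29, 33) + (13, 27). λ = (27 - 33)/(13 - 29) ≡ 37/27 mod 43. 27⁻¹ ≡ 8 (mod 43) since 27·8 = 216 ≡ 1, so λ ≡ 38.
  x = λ² - 29 - 13 = 1444 - 42 ≡ 26; y = λ·(29 - 26) - 33 ≡ 38. → (26, 38)

(26, 38)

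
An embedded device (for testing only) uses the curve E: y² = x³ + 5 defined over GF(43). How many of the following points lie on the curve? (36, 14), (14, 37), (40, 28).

(36, 14): 14² ≡ 24, rhs ≡ 6 → off.
(14, 37): 37² ≡ 36, rhs ≡ 40 → off.
(40, 28): 28² ≡ 10, rhs ≡ 21 → off.

0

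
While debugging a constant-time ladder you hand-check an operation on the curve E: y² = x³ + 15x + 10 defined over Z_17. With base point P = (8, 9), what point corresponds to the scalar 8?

Double-and-add on 8 = (1000)₂. Start with P = (8, 9) for the leading 1-bit.
double: tangent at (8, 9): λ = (3·8² + 15)/(2·9) ≡ 3/1. 1⁻¹ ≡ 1 (mod 17), so λ ≡ 3·1 ≡ 3.
  x = λ² - 8 - 8 = 9 - 16 ≡ 10; y = λ·(8 - 10) - 9 ≡ 2. → (10, 2)
double: tangent at (10, 2): λ = (3·10² + 15)/(2·2) ≡ 9/4. 4⁻¹ ≡ 13 (mod 17), so λ ≡ 9·13 ≡ 15.
  x = λ² - 10 - 10 = 225 - 20 ≡ 1; y = λ·(10 - 1) - 2 ≡ 14. → (1, 14)
double: tangent at (1, 14): λ = (3·1² + 15)/(2·14) ≡ 1/11. 11⁻¹ ≡ 14 (mod 17), so λ ≡ 1·14 ≡ 14.
  x = λ² - 1 - 1 = 196 - 2 ≡ 7; y = λ·(1 - 7) - 14 ≡ 4. → (7, 4)

(7, 4)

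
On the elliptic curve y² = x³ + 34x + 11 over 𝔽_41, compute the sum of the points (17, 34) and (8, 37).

(7, 31)

(17, 34) + (8, 37). λ = (37 - 34)/(8 - 17) ≡ 3/32 mod 41. 32⁻¹ ≡ 9 (mod 41), so λ ≡ 27.
  x = λ² - 17 - 8 = 729 - 25 ≡ 7; y = λ·(17 - 7) - 34 ≡ 31. → (7, 31)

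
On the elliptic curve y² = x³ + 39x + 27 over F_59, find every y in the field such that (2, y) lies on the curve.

x³ + 39x + 27 = 113 ≡ 54 (mod 59).
54 is a non-residue mod 59; no y exists.

none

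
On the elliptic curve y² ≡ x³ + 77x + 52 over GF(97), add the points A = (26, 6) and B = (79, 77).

(26, 6) + (79, 77). λ = (77 - 6)/(79 - 26) ≡ 71/53 mod 97. 53⁻¹ ≡ 11 (mod 97), so λ ≡ 5.
  x = λ² - 26 - 79 = 25 - 105 ≡ 17; y = λ·(26 - 17) - 6 ≡ 39. → (17, 39)

(17, 39)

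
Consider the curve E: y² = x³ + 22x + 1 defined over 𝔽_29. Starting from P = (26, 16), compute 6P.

Double-and-add on 6 = (110)₂. Start with P = (26, 16) for the leading 1-bit.
double: tangent at (26, 16): λ = (3·26² + 22)/(2·16) ≡ 20/3. 3⁻¹ ≡ 10 (mod 29) since 3·10 = 30 ≡ 1, so λ ≡ 20·10 ≡ 26.
  x = λ² - 26 - 26 = 676 - 52 ≡ 15; y = λ·(26 - 15) - 16 ≡ 9. → (15, 9)
add P: (15, 9) + (26, 16). λ = (16 - 9)/(26 - 15) ≡ 7/11 mod 29. 11⁻¹ ≡ 8 (mod 29) since 11·8 = 88 ≡ 1, so λ ≡ 27.
  x = λ² - 15 - 26 = 729 - 41 ≡ 21; y = λ·(15 - 21) - 9 ≡ 3. → (21, 3)
double: tangent at (21, 3): λ = (3·21² + 22)/(2·3) ≡ 11/6. 6⁻¹ ≡ 5 (mod 29), so λ ≡ 11·5 ≡ 26.
  x = λ² - 21 - 21 = 676 - 42 ≡ 25; y = λ·(21 - 25) - 3 ≡ 9. → (25, 9)

(25, 9)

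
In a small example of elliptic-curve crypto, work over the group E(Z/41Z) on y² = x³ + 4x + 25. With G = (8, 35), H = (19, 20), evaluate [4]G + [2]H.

First 4G:
Double-and-add on 4 = (100)₂. Start with G = (8, 35) for the leading 1-bit.
double: tangent at (8, 35): λ = (3·8² + 4)/(2·35) ≡ 32/29. 29⁻¹ ≡ 17 (mod 41), so λ ≡ 32·17 ≡ 11.
  x = λ² - 8 - 8 = 121 - 16 ≡ 23; y = λ·(8 - 23) - 35 ≡ 5. → (23, 5)
double: tangent at (23, 5): λ = (3·23² + 4)/(2·5) ≡ 33/10. 10⁻¹ ≡ 37 (mod 41), so λ ≡ 33·37 ≡ 32.
  x = λ² - 23 - 23 = 1024 - 46 ≡ 35; y = λ·(23 - 35) - 5 ≡ 21. → (35, 21)
4G = (35, 21).
Next 2H:
Repeated addition: build up to 2H.
2H: tangent at (19, 20): λ = (3·19² + 4)/(2·20) ≡ 21/40. 40⁻¹ ≡ 40 (mod 41), so λ ≡ 21·40 ≡ 20.
  x = λ² - 19 - 19 = 400 - 38 ≡ 34; y = λ·(19 - 34) - 20 ≡ 8. → (34, 8)
2H = (34, 8).
Finally 4G + 2H:
(35, 21) + (34, 8). λ = (8 - 21)/(34 - 35) ≡ 28/40 mod 41. 40⁻¹ ≡ 40 (mod 41), so λ ≡ 13.
  x = λ² - 35 - 34 = 169 - 69 ≡ 18; y = λ·(35 - 18) - 21 ≡ 36. → (18, 36)

(18, 36)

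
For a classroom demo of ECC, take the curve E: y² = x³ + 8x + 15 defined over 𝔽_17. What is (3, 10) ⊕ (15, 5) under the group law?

(0, 10)

(3, 10) + (15, 5). λ = (5 - 10)/(15 - 3) ≡ 12/12 mod 17. 12⁻¹ ≡ 10 (mod 17) since 12·10 = 120 ≡ 1, so λ ≡ 1.
  x = λ² - 3 - 15 = 1 - 18 ≡ 0; y = λ·(3 - 0) - 10 ≡ 10. → (0, 10)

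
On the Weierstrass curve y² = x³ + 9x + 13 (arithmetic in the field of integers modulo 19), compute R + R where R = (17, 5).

(1, 2)

tangent at (17, 5): λ = (3·17² + 9)/(2·5) ≡ 2/10. 10⁻¹ ≡ 2 (mod 19), so λ ≡ 2·2 ≡ 4.
  x = λ² - 17 - 17 = 16 - 34 ≡ 1; y = λ·(17 - 1) - 5 ≡ 2. → (1, 2)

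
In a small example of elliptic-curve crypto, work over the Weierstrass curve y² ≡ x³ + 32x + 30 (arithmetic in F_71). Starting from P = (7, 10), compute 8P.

Double-and-add on 8 = (1000)₂. Start with P = (7, 10) for the leading 1-bit.
double: tangent at (7, 10): λ = (3·7² + 32)/(2·10) ≡ 37/20. 20⁻¹ ≡ 32 (mod 71) since 20·32 = 640 ≡ 1, so λ ≡ 37·32 ≡ 48.
  x = λ² - 7 - 7 = 2304 - 14 ≡ 18; y = λ·(7 - 18) - 10 ≡ 30. → (18, 30)
double: tangent at (18, 30): λ = (3·18² + 32)/(2·30) ≡ 10/60. 60⁻¹ ≡ 58 (mod 71) since 60·58 = 3480 ≡ 1, so λ ≡ 10·58 ≡ 12.
  x = λ² - 18 - 18 = 144 - 36 ≡ 37; y = λ·(18 - 37) - 30 ≡ 26. → (37, 26)
double: tangent at (37, 26): λ = (3·37² + 32)/(2·26) ≡ 21/52. 52⁻¹ ≡ 56 (mod 71) since 52·56 = 2912 ≡ 1, so λ ≡ 21·56 ≡ 40.
  x = λ² - 37 - 37 = 1600 - 74 ≡ 35; y = λ·(37 - 35) - 26 ≡ 54. → (35, 54)

(35, 54)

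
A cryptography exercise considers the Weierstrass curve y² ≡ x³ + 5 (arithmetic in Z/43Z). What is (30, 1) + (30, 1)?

tangent at (30, 1): λ = (3·30² + 0)/(2·1) ≡ 34/2. 2⁻¹ ≡ 22 (mod 43), so λ ≡ 34·22 ≡ 17.
  x = λ² - 30 - 30 = 289 - 60 ≡ 14; y = λ·(30 - 14) - 1 ≡ 13. → (14, 13)

(14, 13)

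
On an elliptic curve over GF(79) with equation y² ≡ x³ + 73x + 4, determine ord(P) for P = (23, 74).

2P: tangent at (23, 74): λ = (3·23² + 73)/(2·74) ≡ 1/69. 69⁻¹ ≡ 71 (mod 79) since 69·71 = 4899 ≡ 1, so λ ≡ 1·71 ≡ 71.
  x = λ² - 23 - 23 = 5041 - 46 ≡ 18; y = λ·(23 - 18) - 74 ≡ 44. → (18, 44)
3P: (18, 44) + (23, 74). λ = (74 - 44)/(23 - 18) ≡ 30/5 mod 79. 5⁻¹ ≡ 16 (mod 79) since 5·16 = 80 ≡ 1, so λ ≡ 6.
  x = λ² - 18 - 23 = 36 - 41 ≡ 74; y = λ·(18 - 74) - 44 ≡ 15. → (74, 15)
4P: (74, 15) + (23, 74). λ = (74 - 15)/(23 - 74) ≡ 59/28 mod 79. 28⁻¹ ≡ 48 (mod 79), so λ ≡ 67.
  x = λ² - 74 - 23 = 4489 - 97 ≡ 47; y = λ·(74 - 47) - 15 ≡ 56. → (47, 56)
5P: (47, 56) + (23, 74). λ = (74 - 56)/(23 - 47) ≡ 18/55 mod 79. 55⁻¹ ≡ 23 (mod 79), so λ ≡ 19.
  x = λ² - 47 - 23 = 361 - 70 ≡ 54; y = λ·(47 - 54) - 56 ≡ 48. → (54, 48)
6P: (54, 48) + (23, 74). λ = (74 - 48)/(23 - 54) ≡ 26/48 mod 79. 48⁻¹ ≡ 28 (mod 79), so λ ≡ 17.
  x = λ² - 54 - 23 = 289 - 77 ≡ 54; y = λ·(54 - 54) - 48 ≡ 31. → (54, 31)
7P: (54, 31) + (23, 74). λ = (74 - 31)/(23 - 54) ≡ 43/48 mod 79. 48⁻¹ ≡ 28 (mod 79), so λ ≡ 19.
  x = λ² - 54 - 23 = 361 - 77 ≡ 47; y = λ·(54 - 47) - 31 ≡ 23. → (47, 23)
8P: (47, 23) + (23, 74). λ = (74 - 23)/(23 - 47) ≡ 51/55 mod 79. 55⁻¹ ≡ 23 (mod 79), so λ ≡ 67.
  x = λ² - 47 - 23 = 4489 - 70 ≡ 74; y = λ·(47 - 74) - 23 ≡ 64. → (74, 64)
9P: (74, 64) + (23, 74). λ = (74 - 64)/(23 - 74) ≡ 10/28 mod 79. 28⁻¹ ≡ 48 (mod 79) since 28·48 = 1344 ≡ 1, so λ ≡ 6.
  x = λ² - 74 - 23 = 36 - 97 ≡ 18; y = λ·(74 - 18) - 64 ≡ 35. → (18, 35)
10P: (18, 35) + (23, 74). λ = (74 - 35)/(23 - 18) ≡ 39/5 mod 79. 5⁻¹ ≡ 16 (mod 79), so λ ≡ 71.
  x = λ² - 18 - 23 = 5041 - 41 ≡ 23; y = λ·(18 - 23) - 35 ≡ 5. → (23, 5)
11P: (23, 5) + (23, 74): same x and y₁ ≡ -y₂, so the sum is 𝒪.
11P = 𝒪, so the order is 11.

11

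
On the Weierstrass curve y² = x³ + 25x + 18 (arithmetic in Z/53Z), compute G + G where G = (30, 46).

tangent at (30, 46): λ = (3·30² + 25)/(2·46) ≡ 22/39. 39⁻¹ ≡ 34 (mod 53) since 39·34 = 1326 ≡ 1, so λ ≡ 22·34 ≡ 6.
  x = λ² - 30 - 30 = 36 - 60 ≡ 29; y = λ·(30 - 29) - 46 ≡ 13. → (29, 13)

(29, 13)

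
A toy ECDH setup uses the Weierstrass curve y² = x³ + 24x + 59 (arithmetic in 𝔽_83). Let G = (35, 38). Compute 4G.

Repeated addition: build up to 4G.
2G: tangent at (35, 38): λ = (3·35² + 24)/(2·38) ≡ 47/76. 76⁻¹ ≡ 71 (mod 83) since 76·71 = 5396 ≡ 1, so λ ≡ 47·71 ≡ 17.
  x = λ² - 35 - 35 = 289 - 70 ≡ 53; y = λ·(35 - 53) - 38 ≡ 71. → (53, 71)
3G: (53, 71) + (35, 38). λ = (38 - 71)/(35 - 53) ≡ 50/65 mod 83. 65⁻¹ ≡ 23 (mod 83), so λ ≡ 71.
  x = λ² - 53 - 35 = 5041 - 88 ≡ 56; y = λ·(53 - 56) - 71 ≡ 48. → (56, 48)
4G: (56, 48) + (35, 38). λ = (38 - 48)/(35 - 56) ≡ 73/62 mod 83. 62⁻¹ ≡ 79 (mod 83), so λ ≡ 40.
  x = λ² - 56 - 35 = 1600 - 91 ≡ 15; y = λ·(56 - 15) - 48 ≡ 15. → (15, 15)

(15, 15)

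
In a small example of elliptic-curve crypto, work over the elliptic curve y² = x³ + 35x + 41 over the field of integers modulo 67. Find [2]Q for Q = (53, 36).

(44, 0)

tangent at (53, 36): λ = (3·53² + 35)/(2·36) ≡ 20/5. 5⁻¹ ≡ 27 (mod 67), so λ ≡ 20·27 ≡ 4.
  x = λ² - 53 - 53 = 16 - 106 ≡ 44; y = λ·(53 - 44) - 36 ≡ 0. → (44, 0)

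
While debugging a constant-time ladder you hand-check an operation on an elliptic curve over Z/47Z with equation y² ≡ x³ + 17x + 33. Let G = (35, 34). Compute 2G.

(25, 3)

tangent at (35, 34): λ = (3·35² + 17)/(2·34) ≡ 26/21. 21⁻¹ ≡ 9 (mod 47), so λ ≡ 26·9 ≡ 46.
  x = λ² - 35 - 35 = 2116 - 70 ≡ 25; y = λ·(35 - 25) - 34 ≡ 3. → (25, 3)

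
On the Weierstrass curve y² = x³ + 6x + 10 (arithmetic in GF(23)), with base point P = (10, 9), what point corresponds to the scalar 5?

Double-and-add on 5 = (101)₂. Start with P = (10, 9) for the leading 1-bit.
double: tangent at (10, 9): λ = (3·10² + 6)/(2·9) ≡ 7/18. 18⁻¹ ≡ 9 (mod 23) since 18·9 = 162 ≡ 1, so λ ≡ 7·9 ≡ 17.
  x = λ² - 10 - 10 = 289 - 20 ≡ 16; y = λ·(10 - 16) - 9 ≡ 4. → (16, 4)
double: tangent at (16, 4): λ = (3·16² + 6)/(2·4) ≡ 15/8. 8⁻¹ ≡ 3 (mod 23), so λ ≡ 15·3 ≡ 22.
  x = λ² - 16 - 16 = 484 - 32 ≡ 15; y = λ·(16 - 15) - 4 ≡ 18. → (15, 18)
add P: (15, 18) + (10, 9). λ = (9 - 18)/(10 - 15) ≡ 14/18 mod 23. 18⁻¹ ≡ 9 (mod 23) since 18·9 = 162 ≡ 1, so λ ≡ 11.
  x = λ² - 15 - 10 = 121 - 25 ≡ 4; y = λ·(15 - 4) - 18 ≡ 11. → (4, 11)

(4, 11)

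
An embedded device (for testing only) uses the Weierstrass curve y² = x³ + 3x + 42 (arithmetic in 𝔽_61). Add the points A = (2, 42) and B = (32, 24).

(42, 43)

(2, 42) + (32, 24). λ = (24 - 42)/(32 - 2) ≡ 43/30 mod 61. 30⁻¹ ≡ 59 (mod 61) since 30·59 = 1770 ≡ 1, so λ ≡ 36.
  x = λ² - 2 - 32 = 1296 - 34 ≡ 42; y = λ·(2 - 42) - 42 ≡ 43. → (42, 43)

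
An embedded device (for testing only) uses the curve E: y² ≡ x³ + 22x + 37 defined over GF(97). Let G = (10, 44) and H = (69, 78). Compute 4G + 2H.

(46, 67)

First 4G:
Double-and-add on 4 = (100)₂. Start with G = (10, 44) for the leading 1-bit.
double: tangent at (10, 44): λ = (3·10² + 22)/(2·44) ≡ 31/88. 88⁻¹ ≡ 43 (mod 97), so λ ≡ 31·43 ≡ 72.
  x = λ² - 10 - 10 = 5184 - 20 ≡ 23; y = λ·(10 - 23) - 44 ≡ 87. → (23, 87)
double: tangent at (23, 87): λ = (3·23² + 22)/(2·87) ≡ 57/77. 77⁻¹ ≡ 63 (mod 97), so λ ≡ 57·63 ≡ 2.
  x = λ² - 23 - 23 = 4 - 46 ≡ 55; y = λ·(23 - 55) - 87 ≡ 43. → (55, 43)
4G = (55, 43).
Next 2H:
Repeated addition: build up to 2H.
2H: tangent at (69, 78): λ = (3·69² + 22)/(2·78) ≡ 46/59. 59⁻¹ ≡ 74 (mod 97), so λ ≡ 46·74 ≡ 9.
  x = λ² - 69 - 69 = 81 - 138 ≡ 40; y = λ·(69 - 40) - 78 ≡ 86. → (40, 86)
2H = (40, 86).
Finally 4G + 2H:
(55, 43) + (40, 86). λ = (86 - 43)/(40 - 55) ≡ 43/82 mod 97. 82⁻¹ ≡ 84 (mod 97), so λ ≡ 23.
  x = λ² - 55 - 40 = 529 - 95 ≡ 46; y = λ·(55 - 46) - 43 ≡ 67. → (46, 67)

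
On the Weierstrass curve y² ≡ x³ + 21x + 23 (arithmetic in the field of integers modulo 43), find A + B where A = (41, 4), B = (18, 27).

(28, 26)

(41, 4) + (18, 27). λ = (27 - 4)/(18 - 41) ≡ 23/20 mod 43. 20⁻¹ ≡ 28 (mod 43), so λ ≡ 42.
  x = λ² - 41 - 18 = 1764 - 59 ≡ 28; y = λ·(41 - 28) - 4 ≡ 26. → (28, 26)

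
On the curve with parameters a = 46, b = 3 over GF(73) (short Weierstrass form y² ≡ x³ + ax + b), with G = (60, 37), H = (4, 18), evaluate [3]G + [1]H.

(65, 27)

First 3G:
Repeated addition: build up to 3G.
2G: tangent at (60, 37): λ = (3·60² + 46)/(2·37) ≡ 42/1. 1⁻¹ ≡ 1 (mod 73), so λ ≡ 42·1 ≡ 42.
  x = λ² - 60 - 60 = 1764 - 120 ≡ 38; y = λ·(60 - 38) - 37 ≡ 11. → (38, 11)
3G: (38, 11) + (60, 37). λ = (37 - 11)/(60 - 38) ≡ 26/22 mod 73. 22⁻¹ ≡ 10 (mod 73), so λ ≡ 41.
  x = λ² - 38 - 60 = 1681 - 98 ≡ 50; y = λ·(38 - 50) - 11 ≡ 8. → (50, 8)
3G = (50, 8).
Finally 3G + H:
(50, 8) + (4, 18). λ = (18 - 8)/(4 - 50) ≡ 10/27 mod 73. 27⁻¹ ≡ 46 (mod 73) since 27·46 = 1242 ≡ 1, so λ ≡ 22.
  x = λ² - 50 - 4 = 484 - 54 ≡ 65; y = λ·(50 - 65) - 8 ≡ 27. → (65, 27)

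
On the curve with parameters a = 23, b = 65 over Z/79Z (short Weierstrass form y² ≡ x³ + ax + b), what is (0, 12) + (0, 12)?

tangent at (0, 12): λ = (3·0² + 23)/(2·12) ≡ 23/24. 24⁻¹ ≡ 56 (mod 79), so λ ≡ 23·56 ≡ 24.
  x = λ² - 0 - 0 = 576 - 0 ≡ 23; y = λ·(0 - 23) - 12 ≡ 68. → (23, 68)

(23, 68)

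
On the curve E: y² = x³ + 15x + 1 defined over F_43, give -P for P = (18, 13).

(18, 30)

-(18, 13) = (18, -13 mod 43) = (18, 30).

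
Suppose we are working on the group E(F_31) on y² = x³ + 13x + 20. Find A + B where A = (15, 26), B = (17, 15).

(6, 2)

(15, 26) + (17, 15). λ = (15 - 26)/(17 - 15) ≡ 20/2 mod 31. 2⁻¹ ≡ 16 (mod 31), so λ ≡ 10.
  x = λ² - 15 - 17 = 100 - 32 ≡ 6; y = λ·(15 - 6) - 26 ≡ 2. → (6, 2)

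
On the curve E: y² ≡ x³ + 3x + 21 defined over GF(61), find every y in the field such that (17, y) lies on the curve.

x³ + 3x + 21 = 4985 ≡ 44 (mod 61).
44 is a non-residue mod 61; no y exists.

none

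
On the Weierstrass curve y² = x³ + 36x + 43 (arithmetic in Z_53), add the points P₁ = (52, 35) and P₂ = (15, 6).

(52, 35) + (15, 6). λ = (6 - 35)/(15 - 52) ≡ 24/16 mod 53. 16⁻¹ ≡ 10 (mod 53), so λ ≡ 28.
  x = λ² - 52 - 15 = 784 - 67 ≡ 28; y = λ·(52 - 28) - 35 ≡ 1. → (28, 1)

(28, 1)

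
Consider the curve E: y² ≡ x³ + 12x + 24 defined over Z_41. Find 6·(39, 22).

(9, 0)

Write G = (39, 22).
Double-and-add on 6 = (110)₂. Start with G = (39, 22) for the leading 1-bit.
double: tangent at (39, 22): λ = (3·39² + 12)/(2·22) ≡ 24/3. 3⁻¹ ≡ 14 (mod 41) since 3·14 = 42 ≡ 1, so λ ≡ 24·14 ≡ 8.
  x = λ² - 39 - 39 = 64 - 78 ≡ 27; y = λ·(39 - 27) - 22 ≡ 33. → (27, 33)
add G: (27, 33) + (39, 22). λ = (22 - 33)/(39 - 27) ≡ 30/12 mod 41. 12⁻¹ ≡ 24 (mod 41) since 12·24 = 288 ≡ 1, so λ ≡ 23.
  x = λ² - 27 - 39 = 529 - 66 ≡ 12; y = λ·(27 - 12) - 33 ≡ 25. → (12, 25)
double: tangent at (12, 25): λ = (3·12² + 12)/(2·25) ≡ 34/9. 9⁻¹ ≡ 32 (mod 41) since 9·32 = 288 ≡ 1, so λ ≡ 34·32 ≡ 22.
  x = λ² - 12 - 12 = 484 - 24 ≡ 9; y = λ·(12 - 9) - 25 ≡ 0. → (9, 0)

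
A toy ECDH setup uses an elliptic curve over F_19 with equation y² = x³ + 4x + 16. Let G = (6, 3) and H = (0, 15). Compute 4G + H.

(11, 2)

First 4G:
Repeated addition: build up to 4G.
2G: tangent at (6, 3): λ = (3·6² + 4)/(2·3) ≡ 17/6. 6⁻¹ ≡ 16 (mod 19), so λ ≡ 17·16 ≡ 6.
  x = λ² - 6 - 6 = 36 - 12 ≡ 5; y = λ·(6 - 5) - 3 ≡ 3. → (5, 3)
3G: (5, 3) + (6, 3). λ = (3 - 3)/(6 - 5) ≡ 0/1 mod 19. 1⁻¹ ≡ 1 (mod 19), so λ ≡ 0.
  x = λ² - 5 - 6 = 0 - 11 ≡ 8; y = λ·(5 - 8) - 3 ≡ 16. → (8, 16)
4G: (8, 16) + (6, 3). λ = (3 - 16)/(6 - 8) ≡ 6/17 mod 19. 17⁻¹ ≡ 9 (mod 19), so λ ≡ 16.
  x = λ² - 8 - 6 = 256 - 14 ≡ 14; y = λ·(8 - 14) - 16 ≡ 2. → (14, 2)
4G = (14, 2).
Finally 4G + H:
(14, 2) + (0, 15). λ = (15 - 2)/(0 - 14) ≡ 13/5 mod 19. 5⁻¹ ≡ 4 (mod 19) since 5·4 = 20 ≡ 1, so λ ≡ 14.
  x = λ² - 14 - 0 = 196 - 14 ≡ 11; y = λ·(14 - 11) - 2 ≡ 2. → (11, 2)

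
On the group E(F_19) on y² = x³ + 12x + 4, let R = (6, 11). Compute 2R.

tangent at (6, 11): λ = (3·6² + 12)/(2·11) ≡ 6/3. 3⁻¹ ≡ 13 (mod 19), so λ ≡ 6·13 ≡ 2.
  x = λ² - 6 - 6 = 4 - 12 ≡ 11; y = λ·(6 - 11) - 11 ≡ 17. → (11, 17)

(11, 17)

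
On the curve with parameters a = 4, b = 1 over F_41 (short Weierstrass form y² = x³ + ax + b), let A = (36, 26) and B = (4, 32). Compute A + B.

(6, 35)

(36, 26) + (4, 32). λ = (32 - 26)/(4 - 36) ≡ 6/9 mod 41. 9⁻¹ ≡ 32 (mod 41), so λ ≡ 28.
  x = λ² - 36 - 4 = 784 - 40 ≡ 6; y = λ·(36 - 6) - 26 ≡ 35. → (6, 35)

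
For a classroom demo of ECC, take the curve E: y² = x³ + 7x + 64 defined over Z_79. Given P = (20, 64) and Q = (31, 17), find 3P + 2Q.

First 3P:
Repeated addition: build up to 3P.
2P: tangent at (20, 64): λ = (3·20² + 7)/(2·64) ≡ 22/49. 49⁻¹ ≡ 50 (mod 79), so λ ≡ 22·50 ≡ 73.
  x = λ² - 20 - 20 = 5329 - 40 ≡ 75; y = λ·(20 - 75) - 64 ≡ 29. → (75, 29)
3P: (75, 29) + (20, 64). λ = (64 - 29)/(20 - 75) ≡ 35/24 mod 79. 24⁻¹ ≡ 56 (mod 79), so λ ≡ 64.
  x = λ² - 75 - 20 = 4096 - 95 ≡ 51; y = λ·(75 - 51) - 29 ≡ 6. → (51, 6)
3P = (51, 6).
Next 2Q:
Repeated addition: build up to 2Q.
2Q: tangent at (31, 17): λ = (3·31² + 7)/(2·17) ≡ 46/34. 34⁻¹ ≡ 7 (mod 79), so λ ≡ 46·7 ≡ 6.
  x = λ² - 31 - 31 = 36 - 62 ≡ 53; y = λ·(31 - 53) - 17 ≡ 9. → (53, 9)
2Q = (53, 9).
Finally 3P + 2Q:
(51, 6) + (53, 9). λ = (9 - 6)/(53 - 51) ≡ 3/2 mod 79. 2⁻¹ ≡ 40 (mod 79), so λ ≡ 41.
  x = λ² - 51 - 53 = 1681 - 104 ≡ 76; y = λ·(51 - 76) - 6 ≡ 75. → (76, 75)

(76, 75)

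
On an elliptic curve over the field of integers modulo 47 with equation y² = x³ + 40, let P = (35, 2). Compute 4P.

Repeated addition: build up to 4P.
2P: tangent at (35, 2): λ = (3·35² + 0)/(2·2) ≡ 9/4. 4⁻¹ ≡ 12 (mod 47), so λ ≡ 9·12 ≡ 14.
  x = λ² - 35 - 35 = 196 - 70 ≡ 32; y = λ·(35 - 32) - 2 ≡ 40. → (32, 40)
3P: (32, 40) + (35, 2). λ = (2 - 40)/(35 - 32) ≡ 9/3 mod 47. 3⁻¹ ≡ 16 (mod 47) since 3·16 = 48 ≡ 1, so λ ≡ 3.
  x = λ² - 32 - 35 = 9 - 67 ≡ 36; y = λ·(32 - 36) - 40 ≡ 42. → (36, 42)
4P: (36, 42) + (35, 2). λ = (2 - 42)/(35 - 36) ≡ 7/46 mod 47. 46⁻¹ ≡ 46 (mod 47), so λ ≡ 40.
  x = λ² - 36 - 35 = 1600 - 71 ≡ 25; y = λ·(36 - 25) - 42 ≡ 22. → (25, 22)

(25, 22)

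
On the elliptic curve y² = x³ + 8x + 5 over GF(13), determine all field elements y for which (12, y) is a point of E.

x³ + 8x + 5 = 1829 ≡ 9 (mod 13).
Square roots of 9 mod 13: 3 and 10 (since 3² = 9 ≡ 9).

3, 10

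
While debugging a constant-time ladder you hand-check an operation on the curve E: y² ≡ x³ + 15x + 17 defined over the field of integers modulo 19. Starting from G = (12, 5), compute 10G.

Repeated addition: build up to 10G.
2G: tangent at (12, 5): λ = (3·12² + 15)/(2·5) ≡ 10/10. 10⁻¹ ≡ 2 (mod 19), so λ ≡ 10·2 ≡ 1.
  x = λ² - 12 - 12 = 1 - 24 ≡ 15; y = λ·(12 - 15) - 5 ≡ 11. → (15, 11)
3G: (15, 11) + (12, 5). λ = (5 - 11)/(12 - 15) ≡ 13/16 mod 19. 16⁻¹ ≡ 6 (mod 19) since 16·6 = 96 ≡ 1, so λ ≡ 2.
  x = λ² - 15 - 12 = 4 - 27 ≡ 15; y = λ·(15 - 15) - 11 ≡ 8. → (15, 8)
4G: (15, 8) + (12, 5). λ = (5 - 8)/(12 - 15) ≡ 16/16 mod 19. 16⁻¹ ≡ 6 (mod 19), so λ ≡ 1.
  x = λ² - 15 - 12 = 1 - 27 ≡ 12; y = λ·(15 - 12) - 8 ≡ 14. → (12, 14)
5G: (12, 14) + (12, 5): same x and y₁ ≡ -y₂, so the sum is ∞.
6G: ∞ + (12, 5) = (12, 5) (identity).
7G: tangent at (12, 5): λ = (3·12² + 15)/(2·5) ≡ 10/10. 10⁻¹ ≡ 2 (mod 19), so λ ≡ 10·2 ≡ 1.
  x = λ² - 12 - 12 = 1 - 24 ≡ 15; y = λ·(12 - 15) - 5 ≡ 11. → (15, 11)
8G: (15, 11) + (12, 5). λ = (5 - 11)/(12 - 15) ≡ 13/16 mod 19. 16⁻¹ ≡ 6 (mod 19), so λ ≡ 2.
  x = λ² - 15 - 12 = 4 - 27 ≡ 15; y = λ·(15 - 15) - 11 ≡ 8. → (15, 8)
9G: (15, 8) + (12, 5). λ = (5 - 8)/(12 - 15) ≡ 16/16 mod 19. 16⁻¹ ≡ 6 (mod 19), so λ ≡ 1.
  x = λ² - 15 - 12 = 1 - 27 ≡ 12; y = λ·(15 - 12) - 8 ≡ 14. → (12, 14)
10G: (12, 14) + (12, 5): same x and y₁ ≡ -y₂, so the sum is ∞.

O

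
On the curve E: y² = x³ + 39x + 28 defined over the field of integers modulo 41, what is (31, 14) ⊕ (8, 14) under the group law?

(31, 14) + (8, 14). λ = (14 - 14)/(8 - 31) ≡ 0/18 mod 41. 18⁻¹ ≡ 16 (mod 41), so λ ≡ 0.
  x = λ² - 31 - 8 = 0 - 39 ≡ 2; y = λ·(31 - 2) - 14 ≡ 27. → (2, 27)

(2, 27)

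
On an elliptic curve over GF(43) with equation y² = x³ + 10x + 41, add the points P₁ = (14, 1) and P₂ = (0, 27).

(7, 29)

(14, 1) + (0, 27). λ = (27 - 1)/(0 - 14) ≡ 26/29 mod 43. 29⁻¹ ≡ 3 (mod 43), so λ ≡ 35.
  x = λ² - 14 - 0 = 1225 - 14 ≡ 7; y = λ·(14 - 7) - 1 ≡ 29. → (7, 29)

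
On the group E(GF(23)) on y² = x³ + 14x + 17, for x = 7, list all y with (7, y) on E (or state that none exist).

x³ + 14x + 17 = 458 ≡ 21 (mod 23).
21 is a non-residue mod 23; no y exists.

none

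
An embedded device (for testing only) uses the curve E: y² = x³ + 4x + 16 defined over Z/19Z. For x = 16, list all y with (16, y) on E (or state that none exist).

x³ + 4x + 16 = 4176 ≡ 15 (mod 19).
15 is a non-residue mod 19; no y exists.

none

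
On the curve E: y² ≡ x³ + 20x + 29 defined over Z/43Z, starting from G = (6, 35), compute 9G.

Double-and-add on 9 = (1001)₂. Start with G = (6, 35) for the leading 1-bit.
double: tangent at (6, 35): λ = (3·6² + 20)/(2·35) ≡ 42/27. 27⁻¹ ≡ 8 (mod 43), so λ ≡ 42·8 ≡ 35.
  x = λ² - 6 - 6 = 1225 - 12 ≡ 9; y = λ·(6 - 9) - 35 ≡ 32. → (9, 32)
double: tangent at (9, 32): λ = (3·9² + 20)/(2·32) ≡ 5/21. 21⁻¹ ≡ 41 (mod 43), so λ ≡ 5·41 ≡ 33.
  x = λ² - 9 - 9 = 1089 - 18 ≡ 39; y = λ·(9 - 39) - 32 ≡ 10. → (39, 10)
double: tangent at (39, 10): λ = (3·39² + 20)/(2·10) ≡ 25/20. 20⁻¹ ≡ 28 (mod 43), so λ ≡ 25·28 ≡ 12.
  x = λ² - 39 - 39 = 144 - 78 ≡ 23; y = λ·(39 - 23) - 10 ≡ 10. → (23, 10)
add G: (23, 10) + (6, 35). λ = (35 - 10)/(6 - 23) ≡ 25/26 mod 43. 26⁻¹ ≡ 5 (mod 43) since 26·5 = 130 ≡ 1, so λ ≡ 39.
  x = λ² - 23 - 6 = 1521 - 29 ≡ 30; y = λ·(23 - 30) - 10 ≡ 18. → (30, 18)

(30, 18)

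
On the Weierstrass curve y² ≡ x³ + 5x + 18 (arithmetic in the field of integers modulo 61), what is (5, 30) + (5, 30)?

tangent at (5, 30): λ = (3·5² + 5)/(2·30) ≡ 19/60. 60⁻¹ ≡ 60 (mod 61) since 60·60 = 3600 ≡ 1, so λ ≡ 19·60 ≡ 42.
  x = λ² - 5 - 5 = 1764 - 10 ≡ 46; y = λ·(5 - 46) - 30 ≡ 17. → (46, 17)

(46, 17)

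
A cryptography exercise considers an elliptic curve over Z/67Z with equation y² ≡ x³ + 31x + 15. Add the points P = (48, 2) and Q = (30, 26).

(48, 2) + (30, 26). λ = (26 - 2)/(30 - 48) ≡ 24/49 mod 67. 49⁻¹ ≡ 26 (mod 67), so λ ≡ 21.
  x = λ² - 48 - 30 = 441 - 78 ≡ 28; y = λ·(48 - 28) - 2 ≡ 16. → (28, 16)

(28, 16)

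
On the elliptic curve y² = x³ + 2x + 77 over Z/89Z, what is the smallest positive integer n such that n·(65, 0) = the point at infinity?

2

2P: (65, 0) + (65, 0): same x and y₁ ≡ -y₂, so the sum is the point at infinity.
2P = the point at infinity, so the order is 2.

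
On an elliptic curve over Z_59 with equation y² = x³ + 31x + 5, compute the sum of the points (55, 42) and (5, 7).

(55, 42) + (5, 7). λ = (7 - 42)/(5 - 55) ≡ 24/9 mod 59. 9⁻¹ ≡ 46 (mod 59) since 9·46 = 414 ≡ 1, so λ ≡ 42.
  x = λ² - 55 - 5 = 1764 - 60 ≡ 52; y = λ·(55 - 52) - 42 ≡ 25. → (52, 25)

(52, 25)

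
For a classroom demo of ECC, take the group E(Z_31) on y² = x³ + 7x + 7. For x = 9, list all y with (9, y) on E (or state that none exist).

none

x³ + 7x + 7 = 799 ≡ 24 (mod 31).
24 is a non-residue mod 31; no y exists.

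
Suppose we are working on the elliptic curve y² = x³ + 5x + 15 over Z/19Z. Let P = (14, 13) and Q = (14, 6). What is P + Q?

The two points share x = 14 and their y-coordinates satisfy 13 + 6 ≡ 0 (mod 19), so they are inverses. Their sum is the point at infinity.

O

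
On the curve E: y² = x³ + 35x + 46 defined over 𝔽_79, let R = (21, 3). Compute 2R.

tangent at (21, 3): λ = (3·21² + 35)/(2·3) ≡ 15/6. 6⁻¹ ≡ 66 (mod 79), so λ ≡ 15·66 ≡ 42.
  x = λ² - 21 - 21 = 1764 - 42 ≡ 63; y = λ·(21 - 63) - 3 ≡ 50. → (63, 50)

(63, 50)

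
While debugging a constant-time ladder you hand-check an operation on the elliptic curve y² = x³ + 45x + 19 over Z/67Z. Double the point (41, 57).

(44, 63)

tangent at (41, 57): λ = (3·41² + 45)/(2·57) ≡ 63/47. 47⁻¹ ≡ 10 (mod 67), so λ ≡ 63·10 ≡ 27.
  x = λ² - 41 - 41 = 729 - 82 ≡ 44; y = λ·(41 - 44) - 57 ≡ 63. → (44, 63)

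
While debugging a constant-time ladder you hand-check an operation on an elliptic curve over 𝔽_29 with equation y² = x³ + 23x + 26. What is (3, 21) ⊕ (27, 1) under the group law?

(15, 18)

(3, 21) + (27, 1). λ = (1 - 21)/(27 - 3) ≡ 9/24 mod 29. 24⁻¹ ≡ 23 (mod 29), so λ ≡ 4.
  x = λ² - 3 - 27 = 16 - 30 ≡ 15; y = λ·(3 - 15) - 21 ≡ 18. → (15, 18)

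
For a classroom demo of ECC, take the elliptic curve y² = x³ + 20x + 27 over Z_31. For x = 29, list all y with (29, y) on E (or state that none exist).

x³ + 20x + 27 = 24996 ≡ 10 (mod 31).
Square roots of 10 mod 31: 14 and 17 (since 14² = 196 ≡ 10).

14, 17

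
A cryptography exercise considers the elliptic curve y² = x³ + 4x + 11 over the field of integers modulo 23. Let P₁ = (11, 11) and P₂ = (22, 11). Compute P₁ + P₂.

(13, 12)

(11, 11) + (22, 11). λ = (11 - 11)/(22 - 11) ≡ 0/11 mod 23. 11⁻¹ ≡ 21 (mod 23), so λ ≡ 0.
  x = λ² - 11 - 22 = 0 - 33 ≡ 13; y = λ·(11 - 13) - 11 ≡ 12. → (13, 12)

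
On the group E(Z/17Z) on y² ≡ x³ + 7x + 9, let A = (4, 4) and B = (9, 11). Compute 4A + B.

O

First 4A:
Repeated addition: build up to 4A.
2A: tangent at (4, 4): λ = (3·4² + 7)/(2·4) ≡ 4/8. 8⁻¹ ≡ 15 (mod 17), so λ ≡ 4·15 ≡ 9.
  x = λ² - 4 - 4 = 81 - 8 ≡ 5; y = λ·(4 - 5) - 4 ≡ 4. → (5, 4)
3A: (5, 4) + (4, 4). λ = (4 - 4)/(4 - 5) ≡ 0/16 mod 17. 16⁻¹ ≡ 16 (mod 17) since 16·16 = 256 ≡ 1, so λ ≡ 0.
  x = λ² - 5 - 4 = 0 - 9 ≡ 8; y = λ·(5 - 8) - 4 ≡ 13. → (8, 13)
4A: (8, 13) + (4, 4). λ = (4 - 13)/(4 - 8) ≡ 8/13 mod 17. 13⁻¹ ≡ 4 (mod 17) since 13·4 = 52 ≡ 1, so λ ≡ 15.
  x = λ² - 8 - 4 = 225 - 12 ≡ 9; y = λ·(8 - 9) - 13 ≡ 6. → (9, 6)
4A = (9, 6).
Finally 4A + B:
(9, 6) + (9, 11): same x and y₁ ≡ -y₂, so the sum is O.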